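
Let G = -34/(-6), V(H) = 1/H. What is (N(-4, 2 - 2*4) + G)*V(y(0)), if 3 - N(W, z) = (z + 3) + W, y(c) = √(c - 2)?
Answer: -47*I*√2/6 ≈ -11.078*I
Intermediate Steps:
y(c) = √(-2 + c)
N(W, z) = -W - z (N(W, z) = 3 - ((z + 3) + W) = 3 - ((3 + z) + W) = 3 - (3 + W + z) = 3 + (-3 - W - z) = -W - z)
G = 17/3 (G = -34*(-⅙) = 17/3 ≈ 5.6667)
(N(-4, 2 - 2*4) + G)*V(y(0)) = ((-1*(-4) - (2 - 2*4)) + 17/3)/(√(-2 + 0)) = ((4 - (2 - 8)) + 17/3)/(√(-2)) = ((4 - 1*(-6)) + 17/3)/((I*√2)) = ((4 + 6) + 17/3)*(-I*√2/2) = (10 + 17/3)*(-I*√2/2) = 47*(-I*√2/2)/3 = -47*I*√2/6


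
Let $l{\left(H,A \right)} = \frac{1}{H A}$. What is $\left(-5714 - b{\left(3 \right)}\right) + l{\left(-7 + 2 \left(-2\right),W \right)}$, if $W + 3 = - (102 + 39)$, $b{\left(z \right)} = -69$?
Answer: $- \frac{8941679}{1584} \approx -5645.0$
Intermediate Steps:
$W = -144$ ($W = -3 - \left(102 + 39\right) = -3 - 141 = -144$)
$l{\left(H,A \right)} = \frac{1}{A H}$
$\left(-5714 - b{\left(3 \right)}\right) + l{\left(-7 + 2 \left(-2\right),W \right)} = \left(-5714 - -69\right) + \frac{1}{\left(-144\right) \left(-7 + 2 \left(-2\right)\right)} = \left(-5714 + 69\right) - \frac{1}{144 \left(-7 - 4\right)} = -5645 - \frac{1}{144 \left(-11\right)} = -5645 - - \frac{1}{1584} = -5645 + \frac{1}{1584} = - \frac{8941679}{1584}$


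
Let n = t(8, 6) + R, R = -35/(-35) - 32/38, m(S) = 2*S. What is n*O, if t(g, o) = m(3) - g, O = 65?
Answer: -2275/19 ≈ -119.74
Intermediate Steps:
t(g, o) = 6 - g (t(g, o) = 2*3 - g = 6 - g)
R = 3/19 (R = -35*(-1/35) - 32*1/38 = 1 - 16/19 = 3/19 ≈ 0.15789)
n = -35/19 (n = (6 - 1*8) + 3/19 = (6 - 8) + 3/19 = -2 + 3/19 = -35/19 ≈ -1.8421)
n*O = -35/19*65 = -2275/19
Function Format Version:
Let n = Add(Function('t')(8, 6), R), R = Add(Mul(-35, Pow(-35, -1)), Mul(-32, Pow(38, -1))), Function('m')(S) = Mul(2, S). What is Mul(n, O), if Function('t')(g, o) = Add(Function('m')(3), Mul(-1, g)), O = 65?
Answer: Rational(-2275, 19) ≈ -119.74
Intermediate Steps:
Function('t')(g, o) = Add(6, Mul(-1, g)) (Function('t')(g, o) = Add(Mul(2, 3), Mul(-1, g)) = Add(6, Mul(-1, g)))
R = Rational(3, 19) (R = Add(Mul(-35, Rational(-1, 35)), Mul(-32, Rational(1, 38))) = Add(1, Rational(-16, 19)) = Rational(3, 19) ≈ 0.15789)
n = Rational(-35, 19) (n = Add(Add(6, Mul(-1, 8)), Rational(3, 19)) = Add(Add(6, -8), Rational(3, 19)) = Add(-2, Rational(3, 19)) = Rational(-35, 19) ≈ -1.8421)
Mul(n, O) = Mul(Rational(-35, 19), 65) = Rational(-2275, 19)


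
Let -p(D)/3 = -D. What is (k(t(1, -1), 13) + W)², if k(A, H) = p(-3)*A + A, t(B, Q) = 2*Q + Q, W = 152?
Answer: 30976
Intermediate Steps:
t(B, Q) = 3*Q
p(D) = 3*D (p(D) = -(-3)*D = 3*D)
k(A, H) = -8*A (k(A, H) = (3*(-3))*A + A = -9*A + A = -8*A)
(k(t(1, -1), 13) + W)² = (-24*(-1) + 152)² = (-8*(-3) + 152)² = (24 + 152)² = 176² = 30976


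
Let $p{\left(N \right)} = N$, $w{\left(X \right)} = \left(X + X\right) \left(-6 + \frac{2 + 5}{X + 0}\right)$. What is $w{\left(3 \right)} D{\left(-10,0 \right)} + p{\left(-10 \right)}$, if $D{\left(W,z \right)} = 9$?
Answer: $-208$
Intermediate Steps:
$w{\left(X \right)} = 2 X \left(-6 + \frac{7}{X}\right)$
$w{\left(3 \right)} D{\left(-10,0 \right)} + p{\left(-10 \right)} = \left(14 - 36\right) 9 - 10 = \left(-22\right) 9 - 10 = -198 - 10 = -208$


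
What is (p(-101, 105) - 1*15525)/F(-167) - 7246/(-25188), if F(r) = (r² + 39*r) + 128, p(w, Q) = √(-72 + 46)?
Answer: -19602143/45136896 + I*√26/21504 ≈ -0.43428 + 0.00023712*I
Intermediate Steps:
p(w, Q) = I*√26 (p(w, Q) = √(-26) = I*√26)
F(r) = 128 + r² + 39*r
(p(-101, 105) - 1*15525)/F(-167) - 7246/(-25188) = (I*√26 - 1*15525)/(128 + (-167)² + 39*(-167)) - 7246/(-25188) = (I*√26 - 15525)/(128 + 27889 - 6513) - 7246*(-1/25188) = (-15525 + I*√26)/21504 + 3623/12594 = (-15525 + I*√26)*(1/21504) + 3623/12594 = (-5175/7168 + I*√26/21504) + 3623/12594 = -19602143/45136896 + I*√26/21504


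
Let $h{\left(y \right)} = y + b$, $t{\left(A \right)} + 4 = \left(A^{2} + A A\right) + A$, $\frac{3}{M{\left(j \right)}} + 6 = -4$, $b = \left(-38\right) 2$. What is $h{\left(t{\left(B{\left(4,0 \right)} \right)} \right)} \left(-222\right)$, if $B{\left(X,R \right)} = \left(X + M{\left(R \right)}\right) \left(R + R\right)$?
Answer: $17760$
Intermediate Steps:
$b = -76$
$M{\left(j \right)} = - \frac{3}{10}$ ($M{\left(j \right)} = \frac{3}{-6 - 4} = \frac{3}{-10} = 3 \left(- \frac{1}{10}\right) = - \frac{3}{10}$)
$B{\left(X,R \right)} = 2 R \left(- \frac{3}{10} + X\right)$ ($B{\left(X,R \right)} = \left(X - \frac{3}{10}\right) \left(R + R\right) = \left(- \frac{3}{10} + X\right) 2 R = 2 R \left(- \frac{3}{10} + X\right)$)
$t{\left(A \right)} = -4 + A + 2 A^{2}$ ($t{\left(A \right)} = -4 + \left(\left(A^{2} + A A\right) + A\right) = -4 + \left(\left(A^{2} + A^{2}\right) + A\right) = -4 + \left(2 A^{2} + A\right) = -4 + \left(A + 2 A^{2}\right) = -4 + A + 2 A^{2}$)
$h{\left(y \right)} = -76 + y$ ($h{\left(y \right)} = y - 76 = -76 + y$)
$h{\left(t{\left(B{\left(4,0 \right)} \right)} \right)} \left(-222\right) = \left(-76 + \left(-4 + \frac{1}{5} \cdot 0 \left(-3 + 10 \cdot 4\right) + 2 \left(\frac{1}{5} \cdot 0 \left(-3 + 10 \cdot 4\right)\right)^{2}\right)\right) \left(-222\right) = \left(-76 + \left(-4 + \frac{1}{5} \cdot 0 \left(-3 + 40\right) + 2 \left(\frac{1}{5} \cdot 0 \left(-3 + 40\right)\right)^{2}\right)\right) \left(-222\right) = \left(-76 + \left(-4 + \frac{1}{5} \cdot 0 \cdot 37 + 2 \left(\frac{1}{5} \cdot 0 \cdot 37\right)^{2}\right)\right) \left(-222\right) = \left(-76 + \left(-4 + 0 + 2 \cdot 0^{2}\right)\right) \left(-222\right) = \left(-76 + \left(-4 + 0 + 2 \cdot 0\right)\right) \left(-222\right) = \left(-76 + \left(-4 + 0 + 0\right)\right) \left(-222\right) = \left(-76 - 4\right) \left(-222\right) = \left(-80\right) \left(-222\right) = 17760$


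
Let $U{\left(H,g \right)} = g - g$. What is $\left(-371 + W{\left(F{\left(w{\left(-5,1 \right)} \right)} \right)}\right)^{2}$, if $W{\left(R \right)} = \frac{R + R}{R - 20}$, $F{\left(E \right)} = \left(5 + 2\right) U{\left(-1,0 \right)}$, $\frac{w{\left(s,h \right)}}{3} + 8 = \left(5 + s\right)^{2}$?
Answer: $137641$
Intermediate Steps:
$w{\left(s,h \right)} = -24 + 3 \left(5 + s\right)^{2}$
$U{\left(H,g \right)} = 0$
$F{\left(E \right)} = 0$ ($F{\left(E \right)} = \left(5 + 2\right) 0 = 7 \cdot 0 = 0$)
$W{\left(R \right)} = \frac{2 R}{-20 + R}$
$\left(-371 + W{\left(F{\left(w{\left(-5,1 \right)} \right)} \right)}\right)^{2} = \left(-371 + 2 \cdot 0 \frac{1}{-20 + 0}\right)^{2} = \left(-371 + 2 \cdot 0 \frac{1}{-20}\right)^{2} = \left(-371 + 2 \cdot 0 \left(- \frac{1}{20}\right)\right)^{2} = \left(-371 + 0\right)^{2} = \left(-371\right)^{2} = 137641$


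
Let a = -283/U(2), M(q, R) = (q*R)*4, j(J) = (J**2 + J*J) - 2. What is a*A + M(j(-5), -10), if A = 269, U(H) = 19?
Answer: -112607/19 ≈ -5926.7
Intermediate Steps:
j(J) = -2 + 2*J**2 (j(J) = (J**2 + J**2) - 2 = 2*J**2 - 2 = -2 + 2*J**2)
M(q, R) = 4*R*q (M(q, R) = (R*q)*4 = 4*R*q)
a = -283/19 ≈ -14.895
a*A + M(j(-5), -10) = -283/19*269 + 4*(-10)*(-2 + 2*(-5)**2) = -76127/19 + 4*(-10)*(-2 + 2*25) = -76127/19 + 4*(-10)*(-2 + 50) = -76127/19 + 4*(-10)*48 = -76127/19 - 1920 = -112607/19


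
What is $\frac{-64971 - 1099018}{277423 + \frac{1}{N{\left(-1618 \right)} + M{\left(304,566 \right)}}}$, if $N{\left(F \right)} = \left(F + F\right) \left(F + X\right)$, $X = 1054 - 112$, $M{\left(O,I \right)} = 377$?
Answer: $- \frac{2546706664957}{606977388200} \approx -4.1957$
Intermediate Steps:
$X = 942$ ($X = 1054 - 112 = 942$)
$N{\left(F \right)} = 2 F \left(942 + F\right)$ ($N{\left(F \right)} = \left(F + F\right) \left(F + 942\right) = 2 F \left(942 + F\right)$)
$\frac{-64971 - 1099018}{277423 + \frac{1}{N{\left(-1618 \right)} + M{\left(304,566 \right)}}} = \frac{-64971 - 1099018}{277423 + \frac{1}{2 \left(-1618\right) \left(942 - 1618\right) + 377}} = - \frac{1163989}{277423 + \frac{1}{2 \left(-1618\right) \left(-676\right) + 377}} = - \frac{1163989}{277423 + \frac{1}{2187536 + 377}} = - \frac{1163989}{277423 + \frac{1}{2187913}} = - \frac{1163989}{\frac{606977388200}{2187913}} = \left(-1163989\right) \frac{2187913}{606977388200} = - \frac{2546706664957}{606977388200}$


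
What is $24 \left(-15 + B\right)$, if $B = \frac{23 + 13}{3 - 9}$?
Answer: $-504$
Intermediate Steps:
$B = -6$ ($B = \frac{36}{-6} = 36 \left(- \frac{1}{6}\right) = -6$)
$24 \left(-15 + B\right) = 24 \left(-15 - 6\right) = 24 \left(-21\right) = -504$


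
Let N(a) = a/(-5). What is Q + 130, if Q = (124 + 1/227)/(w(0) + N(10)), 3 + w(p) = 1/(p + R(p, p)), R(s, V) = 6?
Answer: 686896/6583 ≈ 104.34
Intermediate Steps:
w(p) = -3 + 1/(6 + p) (w(p) = -3 + 1/(p + 6) = -3 + 1/(6 + p))
N(a) = -a/5 (N(a) = a*(-1/5) = -a/5)
Q = -168894/6583 (Q = (124 + 1/227)/((-17 - 3*0)/(6 + 0) - 1/5*10) = (124 + 1/227)/((-17 + 0)/6 - 2) = 28149/(227*((1/6)*(-17) - 2)) = 28149/(227*(-17/6 - 2)) = 28149/(227*(-29/6)) = (28149/227)*(-6/29) = -168894/6583 ≈ -25.656)
Q + 130 = -168894/6583 + 130 = 686896/6583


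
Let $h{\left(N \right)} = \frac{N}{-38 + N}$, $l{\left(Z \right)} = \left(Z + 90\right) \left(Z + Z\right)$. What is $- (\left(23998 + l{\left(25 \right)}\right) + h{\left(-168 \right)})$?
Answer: $- \frac{3064128}{103} \approx -29749.0$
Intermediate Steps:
$l{\left(Z \right)} = 2 Z \left(90 + Z\right)$ ($l{\left(Z \right)} = \left(90 + Z\right) 2 Z = 2 Z \left(90 + Z\right)$)
$- (\left(23998 + l{\left(25 \right)}\right) + h{\left(-168 \right)}) = - (\left(23998 + 2 \cdot 25 \left(90 + 25\right)\right) - \frac{168}{-38 - 168}) = - (\left(23998 + 2 \cdot 25 \cdot 115\right) - \frac{168}{-206}) = - (\left(23998 + 5750\right) - - \frac{84}{103}) = - (29748 + \frac{84}{103}) = \left(-1\right) \frac{3064128}{103} = - \frac{3064128}{103}$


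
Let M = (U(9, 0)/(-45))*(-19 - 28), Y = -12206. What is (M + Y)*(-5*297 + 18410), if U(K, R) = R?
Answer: -206586550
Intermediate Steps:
M = 0 (M = (0/(-45))*(-19 - 28) = (0*(-1/45))*(-47) = 0*(-47) = 0)
(M + Y)*(-5*297 + 18410) = (0 - 12206)*(-5*297 + 18410) = -12206*(-1485 + 18410) = -12206*16925 = -206586550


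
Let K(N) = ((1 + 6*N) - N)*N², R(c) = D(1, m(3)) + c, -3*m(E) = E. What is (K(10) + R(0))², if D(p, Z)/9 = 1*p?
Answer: 26101881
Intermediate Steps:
m(E) = -E/3
D(p, Z) = 9*p (D(p, Z) = 9*(1*p) = 9*p)
R(c) = 9 + c (R(c) = 9*1 + c = 9 + c)
K(N) = N²*(1 + 5*N) (K(N) = (1 + 5*N)*N² = N²*(1 + 5*N))
(K(10) + R(0))² = (10²*(1 + 5*10) + (9 + 0))² = (100*(1 + 50) + 9)² = (100*51 + 9)² = (5100 + 9)² = 5109² = 26101881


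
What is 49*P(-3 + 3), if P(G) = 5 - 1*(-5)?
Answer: 490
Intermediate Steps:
P(G) = 10 (P(G) = 5 + 5 = 10)
49*P(-3 + 3) = 49*10 = 490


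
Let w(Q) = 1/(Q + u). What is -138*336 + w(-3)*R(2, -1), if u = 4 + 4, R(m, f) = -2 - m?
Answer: -231844/5 ≈ -46369.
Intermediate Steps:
u = 8
w(Q) = 1/(8 + Q) (w(Q) = 1/(Q + 8) = 1/(8 + Q))
-138*336 + w(-3)*R(2, -1) = -138*336 + (-2 - 1*2)/(8 - 3) = -46368 + (-2 - 2)/5 = -46368 + (⅕)*(-4) = -46368 - ⅘ = -231844/5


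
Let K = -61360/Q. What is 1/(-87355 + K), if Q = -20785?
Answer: -4157/363122463 ≈ -1.1448e-5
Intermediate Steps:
K = 12272/4157 (K = -61360/(-20785) = -61360*(-1/20785) = 12272/4157 ≈ 2.9521)
1/(-87355 + K) = 1/(-87355 + 12272/4157) = 1/(-363122463/4157) = -4157/363122463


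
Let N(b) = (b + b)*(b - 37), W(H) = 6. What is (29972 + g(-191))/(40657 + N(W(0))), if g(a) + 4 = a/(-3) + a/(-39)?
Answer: 1171426/1571115 ≈ 0.74560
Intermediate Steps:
N(b) = 2*b*(-37 + b) (N(b) = (2*b)*(-37 + b) = 2*b*(-37 + b))
g(a) = -4 - 14*a/39 (g(a) = -4 + (a/(-3) + a/(-39)) = -4 + (a*(-⅓) + a*(-1/39)) = -4 + (-a/3 - a/39) = -4 - 14*a/39)
(29972 + g(-191))/(40657 + N(W(0))) = (29972 + (-4 - 14/39*(-191)))/(40657 + 2*6*(-37 + 6)) = (29972 + (-4 + 2674/39))/(40657 + 2*6*(-31)) = (29972 + 2518/39)/(40657 - 372) = (1171426/39)/40285 = (1171426/39)*(1/40285) = 1171426/1571115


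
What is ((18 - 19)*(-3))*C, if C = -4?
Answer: -12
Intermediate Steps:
((18 - 19)*(-3))*C = ((18 - 19)*(-3))*(-4) = -1*(-3)*(-4) = 3*(-4) = -12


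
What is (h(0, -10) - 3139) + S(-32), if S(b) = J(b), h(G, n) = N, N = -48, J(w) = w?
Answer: -3219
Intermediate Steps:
h(G, n) = -48
S(b) = b
(h(0, -10) - 3139) + S(-32) = (-48 - 3139) - 32 = -3187 - 32 = -3219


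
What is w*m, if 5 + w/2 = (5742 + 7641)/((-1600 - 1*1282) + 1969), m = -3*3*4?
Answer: 1292256/913 ≈ 1415.4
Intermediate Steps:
m = -36 (m = -9*4 = -36)
w = -35896/913 (w = -10 + 2*((5742 + 7641)/((-1600 - 1*1282) + 1969)) = -10 + 2*(13383/((-1600 - 1282) + 1969)) = -10 + 2*(13383/(-2882 + 1969)) = -10 + 2*(13383/(-913)) = -10 + 2*(13383*(-1/913)) = -10 + 2*(-13383/913) = -10 - 26766/913 = -35896/913 ≈ -39.317)
w*m = -35896/913*(-36) = 1292256/913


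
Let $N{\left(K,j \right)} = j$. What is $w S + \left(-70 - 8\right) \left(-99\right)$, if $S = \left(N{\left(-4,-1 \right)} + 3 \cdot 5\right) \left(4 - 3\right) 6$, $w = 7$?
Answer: $8310$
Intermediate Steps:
$S = 84$ ($S = \left(-1 + 3 \cdot 5\right) \left(4 - 3\right) 6 = \left(-1 + 15\right) \left(4 - 3\right) 6 = 14 \cdot 1 \cdot 6 = 14 \cdot 6 = 84$)
$w S + \left(-70 - 8\right) \left(-99\right) = 7 \cdot 84 + \left(-70 - 8\right) \left(-99\right) = 588 + \left(-70 - 8\right) \left(-99\right) = 588 - -7722 = 588 + 7722 = 8310$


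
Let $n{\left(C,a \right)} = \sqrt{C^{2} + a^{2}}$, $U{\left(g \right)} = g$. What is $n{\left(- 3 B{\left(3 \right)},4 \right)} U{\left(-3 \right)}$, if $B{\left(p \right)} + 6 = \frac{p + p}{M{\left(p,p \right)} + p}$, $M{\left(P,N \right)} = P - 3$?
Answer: $- 12 \sqrt{10} \approx -37.947$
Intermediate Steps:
$M{\left(P,N \right)} = -3 + P$
$B{\left(p \right)} = -6 + \frac{2 p}{-3 + 2 p}$ ($B{\left(p \right)} = -6 + \frac{p + p}{\left(-3 + p\right) + p} = -6 + \frac{2 p}{-3 + 2 p}$)
$n{\left(- 3 B{\left(3 \right)},4 \right)} U{\left(-3 \right)} = \sqrt{\left(- 3 \frac{2 \left(9 - 15\right)}{-3 + 2 \cdot 3}\right)^{2} + 4^{2}} \left(-3\right) = \sqrt{\left(- 3 \frac{2 \left(9 - 15\right)}{-3 + 6}\right)^{2} + 16} \left(-3\right) = \sqrt{\left(- 3 \cdot 2 \cdot \frac{1}{3} \left(-6\right)\right)^{2} + 16} \left(-3\right) = \sqrt{\left(\left(-3\right) \left(-4\right)\right)^{2} + 16} \left(-3\right) = \sqrt{12^{2} + 16} \left(-3\right) = \sqrt{144 + 16} \left(-3\right) = \sqrt{160} \left(-3\right) = 4 \sqrt{10} \left(-3\right) = - 12 \sqrt{10}$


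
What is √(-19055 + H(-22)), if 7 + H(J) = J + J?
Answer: I*√19106 ≈ 138.22*I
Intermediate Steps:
H(J) = -7 + 2*J (H(J) = -7 + (J + J) = -7 + 2*J)
√(-19055 + H(-22)) = √(-19055 + (-7 + 2*(-22))) = √(-19055 + (-7 - 44)) = √(-19055 - 51) = √(-19106) = I*√19106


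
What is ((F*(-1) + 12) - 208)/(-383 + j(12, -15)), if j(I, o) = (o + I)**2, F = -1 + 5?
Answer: 100/187 ≈ 0.53476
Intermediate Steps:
F = 4
j(I, o) = (I + o)**2
((F*(-1) + 12) - 208)/(-383 + j(12, -15)) = ((4*(-1) + 12) - 208)/(-383 + (12 - 15)**2) = ((-4 + 12) - 208)/(-383 + (-3)**2) = (8 - 208)/(-383 + 9) = -200/(-374) = -200*(-1/374) = 100/187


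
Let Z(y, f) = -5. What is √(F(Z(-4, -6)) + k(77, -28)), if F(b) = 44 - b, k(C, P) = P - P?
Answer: 7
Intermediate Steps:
k(C, P) = 0
√(F(Z(-4, -6)) + k(77, -28)) = √((44 - 1*(-5)) + 0) = √((44 + 5) + 0) = √(49 + 0) = √49 = 7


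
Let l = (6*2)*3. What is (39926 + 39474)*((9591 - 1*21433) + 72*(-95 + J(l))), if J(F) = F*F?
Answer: 5925622000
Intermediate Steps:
l = 36 (l = 12*3 = 36)
J(F) = F²
(39926 + 39474)*((9591 - 1*21433) + 72*(-95 + J(l))) = (39926 + 39474)*((9591 - 1*21433) + 72*(-95 + 36²)) = 79400*((9591 - 21433) + 72*(-95 + 1296)) = 79400*(-11842 + 72*1201) = 79400*(-11842 + 86472) = 79400*74630 = 5925622000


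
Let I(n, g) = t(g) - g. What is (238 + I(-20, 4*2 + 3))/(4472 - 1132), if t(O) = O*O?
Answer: 87/835 ≈ 0.10419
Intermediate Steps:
t(O) = O**2
I(n, g) = g**2 - g
(238 + I(-20, 4*2 + 3))/(4472 - 1132) = (238 + (4*2 + 3)*(-1 + (4*2 + 3)))/(4472 - 1132) = (238 + (8 + 3)*(-1 + (8 + 3)))/3340 = (238 + 11*(-1 + 11))*(1/3340) = (238 + 11*10)*(1/3340) = (238 + 110)*(1/3340) = 348*(1/3340) = 87/835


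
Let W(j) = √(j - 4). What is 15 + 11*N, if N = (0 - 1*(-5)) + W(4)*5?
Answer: 70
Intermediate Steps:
W(j) = √(-4 + j)
N = 5 (N = (0 - 1*(-5)) + √(-4 + 4)*5 = (0 + 5) + √0*5 = 5 + 0*5 = 5 + 0 = 5)
15 + 11*N = 15 + 11*5 = 15 + 55 = 70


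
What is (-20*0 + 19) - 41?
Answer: -22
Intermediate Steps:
(-20*0 + 19) - 41 = (0 + 19) - 41 = 19 - 41 = -22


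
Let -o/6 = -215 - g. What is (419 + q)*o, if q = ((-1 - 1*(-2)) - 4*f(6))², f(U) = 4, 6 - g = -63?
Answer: 1097376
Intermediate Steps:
g = 69 (g = 6 - 1*(-63) = 6 + 63 = 69)
o = 1704 (o = -6*(-215 - 1*69) = -6*(-215 - 69) = -6*(-284) = 1704)
q = 225 (q = ((-1 - 1*(-2)) - 4*4)² = ((-1 + 2) - 16)² = (1 - 16)² = (-15)² = 225)
(419 + q)*o = (419 + 225)*1704 = 644*1704 = 1097376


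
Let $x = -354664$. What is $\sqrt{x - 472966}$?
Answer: $i \sqrt{827630} \approx 909.74 i$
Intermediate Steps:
$\sqrt{x - 472966} = \sqrt{-354664 - 472966} = \sqrt{-827630} = i \sqrt{827630}$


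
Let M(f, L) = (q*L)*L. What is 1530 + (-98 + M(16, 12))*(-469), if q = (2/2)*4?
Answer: -222652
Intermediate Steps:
q = 4 (q = (2*(½))*4 = 1*4 = 4)
M(f, L) = 4*L² (M(f, L) = (4*L)*L = 4*L²)
1530 + (-98 + M(16, 12))*(-469) = 1530 + (-98 + 4*12²)*(-469) = 1530 + (-98 + 4*144)*(-469) = 1530 + (-98 + 576)*(-469) = 1530 + 478*(-469) = 1530 - 224182 = -222652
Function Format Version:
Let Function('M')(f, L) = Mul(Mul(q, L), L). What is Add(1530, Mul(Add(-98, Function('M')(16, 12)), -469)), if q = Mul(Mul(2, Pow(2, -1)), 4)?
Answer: -222652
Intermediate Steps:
q = 4 (q = Mul(Mul(2, Rational(1, 2)), 4) = Mul(1, 4) = 4)
Function('M')(f, L) = Mul(4, Pow(L, 2)) (Function('M')(f, L) = Mul(Mul(4, L), L) = Mul(4, Pow(L, 2)))
Add(1530, Mul(Add(-98, Function('M')(16, 12)), -469)) = Add(1530, Mul(Add(-98, Mul(4, Pow(12, 2))), -469)) = Add(1530, Mul(Add(-98, Mul(4, 144)), -469)) = Add(1530, Mul(Add(-98, 576), -469)) = Add(1530, Mul(478, -469)) = Add(1530, -224182) = -222652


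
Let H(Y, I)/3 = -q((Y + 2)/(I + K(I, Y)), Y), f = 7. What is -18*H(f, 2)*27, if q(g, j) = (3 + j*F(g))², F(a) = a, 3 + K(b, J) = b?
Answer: 6351048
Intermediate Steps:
K(b, J) = -3 + b
q(g, j) = (3 + g*j)² (q(g, j) = (3 + j*g)² = (3 + g*j)²)
H(Y, I) = -3*(3 + Y*(2 + Y)/(-3 + 2*I))² (H(Y, I) = 3*(-(3 + ((Y + 2)/(I + (-3 + I)))*Y)²) = 3*(-(3 + ((2 + Y)/(-3 + 2*I))*Y)²) = 3*(-(3 + Y*(2 + Y)/(-3 + 2*I))²) = -3*(3 + Y*(2 + Y)/(-3 + 2*I))²)
-18*H(f, 2)*27 = -(-54)*(-9 + 6*2 + 7*(2 + 7))²/(-3 + 2*2)²*27 = -(-54)*(-9 + 12 + 7*9)²/(-3 + 4)²*27 = -(-54)*(-9 + 12 + 63)²/1²*27 = -(-54)*66²*27 = -(-54)*4356*27 = -18*(-13068)*27 = 235224*27 = 6351048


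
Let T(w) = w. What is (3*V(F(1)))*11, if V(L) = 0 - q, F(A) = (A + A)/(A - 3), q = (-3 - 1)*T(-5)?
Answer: -660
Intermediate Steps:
q = 20 (q = (-3 - 1)*(-5) = -4*(-5) = 20)
F(A) = 2*A/(-3 + A) (F(A) = (2*A)/(-3 + A) = 2*A/(-3 + A))
V(L) = -20 (V(L) = 0 - 1*20 = 0 - 20 = -20)
(3*V(F(1)))*11 = (3*(-20))*11 = -60*11 = -660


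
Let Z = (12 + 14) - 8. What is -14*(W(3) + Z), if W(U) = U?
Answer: -294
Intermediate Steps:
Z = 18 (Z = 26 - 8 = 18)
-14*(W(3) + Z) = -14*(3 + 18) = -14*21 = -294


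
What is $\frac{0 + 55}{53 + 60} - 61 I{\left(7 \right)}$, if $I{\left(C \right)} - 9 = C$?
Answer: $- \frac{110233}{113} \approx -975.51$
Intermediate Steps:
$I{\left(C \right)} = 9 + C$
$\frac{0 + 55}{53 + 60} - 61 I{\left(7 \right)} = \frac{0 + 55}{53 + 60} - 61 \left(9 + 7\right) = \frac{55}{113} - 976 = - \frac{110233}{113}$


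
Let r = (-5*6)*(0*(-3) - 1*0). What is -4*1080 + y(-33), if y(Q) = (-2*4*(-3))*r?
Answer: -4320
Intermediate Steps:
r = 0 (r = -30*(0 + 0) = -30*0 = 0)
y(Q) = 0 (y(Q) = (-2*4*(-3))*0 = -8*(-3)*0 = 24*0 = 0)
-4*1080 + y(-33) = -4*1080 + 0 = -4320 + 0 = -4320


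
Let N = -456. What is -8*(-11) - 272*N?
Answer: 124120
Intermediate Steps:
-8*(-11) - 272*N = -8*(-11) - 272*(-456) = 88 + 124032 = 124120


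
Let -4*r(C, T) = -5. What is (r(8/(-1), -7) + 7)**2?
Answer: 1089/16 ≈ 68.063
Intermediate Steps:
r(C, T) = 5/4 (r(C, T) = -1/4*(-5) = 5/4)
(r(8/(-1), -7) + 7)**2 = (5/4 + 7)**2 = (33/4)**2 = 1089/16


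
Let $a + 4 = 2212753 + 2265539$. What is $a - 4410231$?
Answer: $68057$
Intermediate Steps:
$a = 4478288$ ($a = -4 + \left(2212753 + 2265539\right) = -4 + 4478292 = 4478288$)
$a - 4410231 = 4478288 - 4410231 = 68057$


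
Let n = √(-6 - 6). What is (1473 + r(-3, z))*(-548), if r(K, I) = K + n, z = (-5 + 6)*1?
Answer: -805560 - 1096*I*√3 ≈ -8.0556e+5 - 1898.3*I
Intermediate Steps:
n = 2*I*√3 (n = √(-12) = 2*I*√3 ≈ 3.4641*I)
z = 1 (z = 1*1 = 1)
r(K, I) = K + 2*I*√3
(1473 + r(-3, z))*(-548) = (1473 + (-3 + 2*I*√3))*(-548) = (1470 + 2*I*√3)*(-548) = -805560 - 1096*I*√3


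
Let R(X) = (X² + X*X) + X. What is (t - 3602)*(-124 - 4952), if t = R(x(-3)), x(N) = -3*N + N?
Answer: 17887824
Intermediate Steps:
x(N) = -2*N
R(X) = X + 2*X² (R(X) = (X² + X²) + X = 2*X² + X = X + 2*X²)
t = 78 (t = (-2*(-3))*(1 + 2*(-2*(-3))) = 6*(1 + 2*6) = 6*(1 + 12) = 6*13 = 78)
(t - 3602)*(-124 - 4952) = (78 - 3602)*(-124 - 4952) = -3524*(-5076) = 17887824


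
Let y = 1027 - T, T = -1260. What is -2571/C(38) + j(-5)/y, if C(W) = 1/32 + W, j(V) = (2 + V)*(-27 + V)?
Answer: -188039232/2783279 ≈ -67.560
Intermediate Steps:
j(V) = (-27 + V)*(2 + V)
C(W) = 1/32 + W
y = 2287 (y = 1027 - 1*(-1260) = 1027 + 1260 = 2287)
-2571/C(38) + j(-5)/y = -2571/(1/32 + 38) + (-54 + (-5)² - 25*(-5))/2287 = -2571/1217/32 + (-54 + 25 + 125)*(1/2287) = -2571*32/1217 + 96*(1/2287) = -82272/1217 + 96/2287 = -188039232/2783279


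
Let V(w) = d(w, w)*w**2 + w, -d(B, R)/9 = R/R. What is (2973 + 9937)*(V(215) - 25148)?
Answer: -5692767780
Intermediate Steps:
d(B, R) = -9 (d(B, R) = -9*R/R = -9*1 = -9)
V(w) = w - 9*w**2 (V(w) = -9*w**2 + w = w - 9*w**2)
(2973 + 9937)*(V(215) - 25148) = (2973 + 9937)*(215*(1 - 9*215) - 25148) = 12910*(215*(1 - 1935) - 25148) = 12910*(215*(-1934) - 25148) = 12910*(-415810 - 25148) = 12910*(-440958) = -5692767780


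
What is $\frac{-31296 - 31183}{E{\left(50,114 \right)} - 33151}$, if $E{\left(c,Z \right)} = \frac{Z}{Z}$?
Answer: $\frac{62479}{33150} \approx 1.8847$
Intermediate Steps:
$E{\left(c,Z \right)} = 1$
$\frac{-31296 - 31183}{E{\left(50,114 \right)} - 33151} = \frac{-31296 - 31183}{1 - 33151} = - \frac{62479}{-33150} = \left(-62479\right) \left(- \frac{1}{33150}\right) = \frac{62479}{33150}$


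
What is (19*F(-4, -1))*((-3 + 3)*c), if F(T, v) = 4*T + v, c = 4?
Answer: 0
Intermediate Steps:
F(T, v) = v + 4*T
(19*F(-4, -1))*((-3 + 3)*c) = (19*(-1 + 4*(-4)))*((-3 + 3)*4) = (19*(-1 - 16))*(0*4) = (19*(-17))*0 = -323*0 = 0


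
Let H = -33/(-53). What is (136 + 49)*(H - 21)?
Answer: -199800/53 ≈ -3769.8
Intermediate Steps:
H = 33/53 (H = -33*(-1/53) = 33/53 ≈ 0.62264)
(136 + 49)*(H - 21) = (136 + 49)*(33/53 - 21) = 185*(-1080/53) = -199800/53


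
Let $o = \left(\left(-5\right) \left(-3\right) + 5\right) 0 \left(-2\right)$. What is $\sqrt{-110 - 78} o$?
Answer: $0$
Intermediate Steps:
$o = 0$ ($o = \left(15 + 5\right) 0 \left(-2\right) = 20 \cdot 0 \left(-2\right) = 0 \left(-2\right) = 0$)
$\sqrt{-110 - 78} o = \sqrt{-110 - 78} \cdot 0 = \sqrt{-188} \cdot 0 = 2 i \sqrt{47} \cdot 0 = 0$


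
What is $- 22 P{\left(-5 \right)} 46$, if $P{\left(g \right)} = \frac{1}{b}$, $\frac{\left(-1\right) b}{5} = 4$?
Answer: $\frac{253}{5} \approx 50.6$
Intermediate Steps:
$b = -20$ ($b = \left(-5\right) 4 = -20$)
$P{\left(g \right)} = - \frac{1}{20}$ ($P{\left(g \right)} = \frac{1}{-20} = - \frac{1}{20}$)
$- 22 P{\left(-5 \right)} 46 = \left(-22\right) \left(- \frac{1}{20}\right) 46 = \frac{11}{10} \cdot 46 = \frac{253}{5}$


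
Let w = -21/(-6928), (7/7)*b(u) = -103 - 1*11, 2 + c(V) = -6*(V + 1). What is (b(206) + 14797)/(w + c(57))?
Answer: -101723824/2424779 ≈ -41.952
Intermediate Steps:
c(V) = -8 - 6*V (c(V) = -2 - 6*(V + 1) = -2 - 6*(1 + V) = -2 + (-6 - 6*V) = -8 - 6*V)
b(u) = -114 (b(u) = -103 - 1*11 = -103 - 11 = -114)
w = 21/6928 (w = -21*(-1/6928) = 21/6928 ≈ 0.0030312)
(b(206) + 14797)/(w + c(57)) = (-114 + 14797)/(21/6928 + (-8 - 6*57)) = 14683/(21/6928 + (-8 - 342)) = 14683/(21/6928 - 350) = 14683/(-2424779/6928) = 14683*(-6928/2424779) = -101723824/2424779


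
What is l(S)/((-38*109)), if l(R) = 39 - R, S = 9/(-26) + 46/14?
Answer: -6563/753844 ≈ -0.0087060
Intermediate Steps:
S = 535/182 (S = 9*(-1/26) + 46*(1/14) = -9/26 + 23/7 = 535/182 ≈ 2.9396)
l(S)/((-38*109)) = (39 - 1*535/182)/((-38*109)) = (39 - 535/182)/(-4142) = (6563/182)*(-1/4142) = -6563/753844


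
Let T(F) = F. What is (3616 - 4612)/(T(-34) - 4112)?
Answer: 166/691 ≈ 0.24023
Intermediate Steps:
(3616 - 4612)/(T(-34) - 4112) = (3616 - 4612)/(-34 - 4112) = -996/(-4146) = -996*(-1/4146) = 166/691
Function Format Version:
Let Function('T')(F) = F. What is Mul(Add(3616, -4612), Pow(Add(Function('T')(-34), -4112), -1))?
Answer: Rational(166, 691) ≈ 0.24023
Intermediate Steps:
Mul(Add(3616, -4612), Pow(Add(Function('T')(-34), -4112), -1)) = Mul(Add(3616, -4612), Pow(Add(-34, -4112), -1)) = Mul(-996, Pow(-4146, -1)) = Mul(-996, Rational(-1, 4146)) = Rational(166, 691)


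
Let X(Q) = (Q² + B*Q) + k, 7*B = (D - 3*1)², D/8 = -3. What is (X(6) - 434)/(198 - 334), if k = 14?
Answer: -843/476 ≈ -1.7710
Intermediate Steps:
D = -24 (D = 8*(-3) = -24)
B = 729/7 (B = (-24 - 3*1)²/7 = (-24 - 3)²/7 = (⅐)*(-27)² = (⅐)*729 = 729/7 ≈ 104.14)
X(Q) = 14 + Q² + 729*Q/7 (X(Q) = (Q² + 729*Q/7) + 14 = 14 + Q² + 729*Q/7)
(X(6) - 434)/(198 - 334) = ((14 + 6² + (729/7)*6) - 434)/(198 - 334) = ((14 + 36 + 4374/7) - 434)/(-136) = (4724/7 - 434)*(-1/136) = (1686/7)*(-1/136) = -843/476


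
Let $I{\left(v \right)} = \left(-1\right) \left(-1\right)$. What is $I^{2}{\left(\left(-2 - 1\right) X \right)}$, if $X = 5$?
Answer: $1$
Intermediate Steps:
$I{\left(v \right)} = 1$
$I^{2}{\left(\left(-2 - 1\right) X \right)} = 1^{2} = 1$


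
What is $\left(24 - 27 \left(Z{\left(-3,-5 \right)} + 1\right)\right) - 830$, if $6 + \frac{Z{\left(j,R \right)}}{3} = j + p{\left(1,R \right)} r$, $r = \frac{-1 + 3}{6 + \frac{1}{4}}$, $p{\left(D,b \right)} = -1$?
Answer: $- \frac{1952}{25} \approx -78.08$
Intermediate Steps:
$r = \frac{8}{25}$ ($r = \frac{2}{6 + \frac{1}{4}} = \frac{2}{\frac{25}{4}} = 2 \cdot \frac{4}{25} = \frac{8}{25} \approx 0.32$)
$Z{\left(j,R \right)} = - \frac{474}{25} + 3 j$ ($Z{\left(j,R \right)} = -18 + 3 \left(j - \frac{8}{25}\right) = -18 + 3 \left(- \frac{8}{25} + j\right) = -18 + \left(- \frac{24}{25} + 3 j\right) = - \frac{474}{25} + 3 j$)
$\left(24 - 27 \left(Z{\left(-3,-5 \right)} + 1\right)\right) - 830 = \left(24 - 27 \left(\left(- \frac{474}{25} + 3 \left(-3\right)\right) + 1\right)\right) - 830 = \left(24 - 27 \left(\left(- \frac{474}{25} - 9\right) + 1\right)\right) - 830 = \left(24 - 27 \left(- \frac{699}{25} + 1\right)\right) - 830 = \left(24 - - \frac{18198}{25}\right) - 830 = \left(24 + \frac{18198}{25}\right) - 830 = \frac{18798}{25} - 830 = - \frac{1952}{25}$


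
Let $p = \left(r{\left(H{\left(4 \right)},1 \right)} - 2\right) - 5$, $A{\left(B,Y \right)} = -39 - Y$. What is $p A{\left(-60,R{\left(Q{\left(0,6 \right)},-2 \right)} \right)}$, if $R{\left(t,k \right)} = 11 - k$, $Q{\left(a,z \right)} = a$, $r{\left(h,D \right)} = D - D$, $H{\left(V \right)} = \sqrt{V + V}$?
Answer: $364$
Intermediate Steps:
$H{\left(V \right)} = \sqrt{2} \sqrt{V}$ ($H{\left(V \right)} = \sqrt{2 V} = \sqrt{2} \sqrt{V}$)
$r{\left(h,D \right)} = 0$
$p = -7$ ($p = \left(0 - 2\right) - 5 = -2 - 5 = -7$)
$p A{\left(-60,R{\left(Q{\left(0,6 \right)},-2 \right)} \right)} = - 7 \left(-39 - \left(11 - -2\right)\right) = - 7 \left(-39 - \left(11 + 2\right)\right) = - 7 \left(-39 - 13\right) = \left(-7\right) \left(-52\right) = 364$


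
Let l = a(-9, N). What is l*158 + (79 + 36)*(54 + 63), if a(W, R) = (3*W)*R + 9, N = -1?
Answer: 19143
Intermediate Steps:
a(W, R) = 9 + 3*R*W (a(W, R) = 3*R*W + 9 = 9 + 3*R*W)
l = 36 (l = 9 + 3*(-1)*(-9) = 9 + 27 = 36)
l*158 + (79 + 36)*(54 + 63) = 36*158 + (79 + 36)*(54 + 63) = 5688 + 115*117 = 5688 + 13455 = 19143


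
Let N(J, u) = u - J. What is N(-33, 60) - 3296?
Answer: -3203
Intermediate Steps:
N(-33, 60) - 3296 = (60 - 1*(-33)) - 3296 = (60 + 33) - 3296 = 93 - 3296 = -3203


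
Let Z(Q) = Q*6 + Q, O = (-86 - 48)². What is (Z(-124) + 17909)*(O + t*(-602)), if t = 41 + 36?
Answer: -483930318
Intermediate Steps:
O = 17956 (O = (-134)² = 17956)
Z(Q) = 7*Q (Z(Q) = 6*Q + Q = 7*Q)
t = 77
(Z(-124) + 17909)*(O + t*(-602)) = (7*(-124) + 17909)*(17956 + 77*(-602)) = (-868 + 17909)*(17956 - 46354) = 17041*(-28398) = -483930318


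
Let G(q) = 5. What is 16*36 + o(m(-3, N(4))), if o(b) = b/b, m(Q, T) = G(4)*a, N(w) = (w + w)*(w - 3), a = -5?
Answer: 577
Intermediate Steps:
N(w) = 2*w*(-3 + w) (N(w) = (2*w)*(-3 + w) = 2*w*(-3 + w))
m(Q, T) = -25 (m(Q, T) = 5*(-5) = -25)
o(b) = 1
16*36 + o(m(-3, N(4))) = 16*36 + 1 = 576 + 1 = 577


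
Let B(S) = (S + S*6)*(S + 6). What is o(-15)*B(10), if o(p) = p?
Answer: -16800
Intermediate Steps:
B(S) = 7*S*(6 + S) (B(S) = (S + 6*S)*(6 + S) = (7*S)*(6 + S) = 7*S*(6 + S))
o(-15)*B(10) = -105*10*(6 + 10) = -105*10*16 = -15*1120 = -16800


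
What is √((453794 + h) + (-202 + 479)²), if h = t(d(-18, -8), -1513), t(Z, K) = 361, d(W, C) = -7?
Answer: 2*√132721 ≈ 728.62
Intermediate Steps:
h = 361
√((453794 + h) + (-202 + 479)²) = √((453794 + 361) + (-202 + 479)²) = √(454155 + 277²) = √(454155 + 76729) = √530884 = 2*√132721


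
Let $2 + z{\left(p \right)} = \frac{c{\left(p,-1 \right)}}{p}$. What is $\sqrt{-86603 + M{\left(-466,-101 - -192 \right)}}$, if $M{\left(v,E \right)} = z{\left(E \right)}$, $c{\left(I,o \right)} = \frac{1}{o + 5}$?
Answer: $\frac{3 i \sqrt{318744881}}{182} \approx 294.29 i$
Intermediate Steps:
$c{\left(I,o \right)} = \frac{1}{5 + o}$
$z{\left(p \right)} = -2 + \frac{1}{4 p}$ ($z{\left(p \right)} = -2 + \frac{1}{\left(5 - 1\right) p} = -2 + \frac{1}{4 p}$)
$M{\left(v,E \right)} = -2 + \frac{1}{4 E}$
$\sqrt{-86603 + M{\left(-466,-101 - -192 \right)}} = \sqrt{-86603 - \left(2 - \frac{1}{4 \left(-101 - -192\right)}\right)} = \sqrt{-86603 - \left(2 - \frac{1}{4 \left(-101 + 192\right)}\right)} = \sqrt{-86603 - \left(2 - \frac{1}{4 \cdot 91}\right)} = \sqrt{-86603 + \left(-2 + \frac{1}{4} \cdot \frac{1}{91}\right)} = \sqrt{-86603 + \left(-2 + \frac{1}{364}\right)} = \sqrt{-86603 - \frac{727}{364}} = \sqrt{- \frac{31524219}{364}} = \frac{3 i \sqrt{318744881}}{182}$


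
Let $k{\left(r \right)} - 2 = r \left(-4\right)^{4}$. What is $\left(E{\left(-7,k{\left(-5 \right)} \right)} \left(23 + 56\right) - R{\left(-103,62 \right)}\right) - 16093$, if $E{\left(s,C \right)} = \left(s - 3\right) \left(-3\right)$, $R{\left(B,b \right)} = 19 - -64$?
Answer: $-13806$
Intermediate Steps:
$R{\left(B,b \right)} = 83$ ($R{\left(B,b \right)} = 19 + 64 = 83$)
$k{\left(r \right)} = 2 + 256 r$ ($k{\left(r \right)} = 2 + r \left(-4\right)^{4} = 2 + r 256 = 2 + 256 r$)
$E{\left(s,C \right)} = 9 - 3 s$ ($E{\left(s,C \right)} = \left(-3 + s\right) \left(-3\right) = 9 - 3 s$)
$\left(E{\left(-7,k{\left(-5 \right)} \right)} \left(23 + 56\right) - R{\left(-103,62 \right)}\right) - 16093 = \left(\left(9 - -21\right) \left(23 + 56\right) - 83\right) - 16093 = \left(\left(9 + 21\right) 79 - 83\right) - 16093 = \left(30 \cdot 79 - 83\right) - 16093 = \left(2370 - 83\right) - 16093 = 2287 - 16093 = -13806$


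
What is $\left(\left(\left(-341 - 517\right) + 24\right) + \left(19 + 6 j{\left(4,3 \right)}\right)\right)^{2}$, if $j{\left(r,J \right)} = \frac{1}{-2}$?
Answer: $669124$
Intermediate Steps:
$j{\left(r,J \right)} = - \frac{1}{2}$
$\left(\left(\left(-341 - 517\right) + 24\right) + \left(19 + 6 j{\left(4,3 \right)}\right)\right)^{2} = \left(\left(\left(-341 - 517\right) + 24\right) + \left(19 + 6 \left(- \frac{1}{2}\right)\right)\right)^{2} = \left(\left(-858 + 24\right) + \left(19 - 3\right)\right)^{2} = \left(-834 + 16\right)^{2} = \left(-818\right)^{2} = 669124$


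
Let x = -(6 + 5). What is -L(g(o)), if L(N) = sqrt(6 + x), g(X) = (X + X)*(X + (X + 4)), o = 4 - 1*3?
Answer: -I*sqrt(5) ≈ -2.2361*I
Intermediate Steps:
x = -11 (x = -1*11 = -11)
o = 1 (o = 4 - 3 = 1)
g(X) = 2*X*(4 + 2*X) (g(X) = (2*X)*(X + (4 + X)) = (2*X)*(4 + 2*X) = 2*X*(4 + 2*X))
L(N) = I*sqrt(5) (L(N) = sqrt(6 - 11) = sqrt(-5) = I*sqrt(5))
-L(g(o)) = -I*sqrt(5)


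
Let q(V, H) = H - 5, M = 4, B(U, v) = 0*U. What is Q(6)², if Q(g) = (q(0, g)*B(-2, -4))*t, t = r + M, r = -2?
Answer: 0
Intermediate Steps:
B(U, v) = 0
q(V, H) = -5 + H
t = 2 (t = -2 + 4 = 2)
Q(g) = 0 (Q(g) = ((-5 + g)*0)*2 = 0*2 = 0)
Q(6)² = 0² = 0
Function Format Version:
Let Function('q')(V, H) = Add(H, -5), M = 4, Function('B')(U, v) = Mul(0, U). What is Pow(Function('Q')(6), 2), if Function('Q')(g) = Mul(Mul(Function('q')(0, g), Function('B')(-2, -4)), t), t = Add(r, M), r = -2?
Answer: 0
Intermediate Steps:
Function('B')(U, v) = 0
Function('q')(V, H) = Add(-5, H)
t = 2 (t = Add(-2, 4) = 2)
Function('Q')(g) = 0 (Function('Q')(g) = Mul(Mul(Add(-5, g), 0), 2) = Mul(0, 2) = 0)
Pow(Function('Q')(6), 2) = Pow(0, 2) = 0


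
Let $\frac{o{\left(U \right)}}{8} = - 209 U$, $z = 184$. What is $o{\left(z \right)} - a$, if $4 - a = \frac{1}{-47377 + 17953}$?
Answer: $- \frac{9052352449}{29424} \approx -3.0765 \cdot 10^{5}$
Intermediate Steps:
$o{\left(U \right)} = - 1672 U$ ($o{\left(U \right)} = 8 \left(- 209 U\right) = - 1672 U$)
$a = \frac{117697}{29424}$ ($a = 4 - \frac{1}{-47377 + 17953} = 4 - \frac{1}{-29424} = 4 - - \frac{1}{29424} = 4 + \frac{1}{29424} = \frac{117697}{29424} \approx 4.0$)
$o{\left(z \right)} - a = \left(-1672\right) 184 - \frac{117697}{29424} = -307648 - \frac{117697}{29424} = - \frac{9052352449}{29424}$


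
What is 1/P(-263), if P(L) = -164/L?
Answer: 263/164 ≈ 1.6037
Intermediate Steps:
1/P(-263) = 1/(-164/(-263)) = 1/(-164*(-1/263)) = 1/(164/263) = 263/164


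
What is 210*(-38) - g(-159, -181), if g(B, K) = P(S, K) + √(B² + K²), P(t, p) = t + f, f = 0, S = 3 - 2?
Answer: -7981 - √58042 ≈ -8221.9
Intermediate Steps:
S = 1
P(t, p) = t (P(t, p) = t + 0 = t)
g(B, K) = 1 + √(B² + K²)
210*(-38) - g(-159, -181) = 210*(-38) - (1 + √((-159)² + (-181)²)) = -7980 - (1 + √(25281 + 32761)) = -7980 - (1 + √58042) = -7980 + (-1 - √58042) = -7981 - √58042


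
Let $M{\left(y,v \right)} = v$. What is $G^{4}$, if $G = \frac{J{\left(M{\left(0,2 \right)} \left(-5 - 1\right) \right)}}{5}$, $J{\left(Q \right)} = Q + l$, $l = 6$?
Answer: $\frac{1296}{625} \approx 2.0736$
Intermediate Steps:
$J{\left(Q \right)} = 6 + Q$ ($J{\left(Q \right)} = Q + 6 = 6 + Q$)
$G = - \frac{6}{5}$ ($G = \frac{6 + 2 \left(-5 - 1\right)}{5} = \left(6 + 2 \left(-6\right)\right) \frac{1}{5} = \left(6 - 12\right) \frac{1}{5} = \left(-6\right) \frac{1}{5} = - \frac{6}{5} \approx -1.2$)
$G^{4} = \left(- \frac{6}{5}\right)^{4} = \frac{1296}{625}$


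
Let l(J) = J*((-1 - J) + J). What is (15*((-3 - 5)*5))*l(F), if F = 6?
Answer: 3600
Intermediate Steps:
l(J) = -J (l(J) = J*(-1) = -J)
(15*((-3 - 5)*5))*l(F) = (15*((-3 - 5)*5))*(-1*6) = (15*(-8*5))*(-6) = (15*(-40))*(-6) = -600*(-6) = 3600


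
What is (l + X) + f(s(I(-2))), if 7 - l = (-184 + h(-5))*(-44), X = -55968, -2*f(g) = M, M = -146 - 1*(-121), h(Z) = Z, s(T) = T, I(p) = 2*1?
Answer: -128529/2 ≈ -64265.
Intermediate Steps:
I(p) = 2
M = -25 (M = -146 + 121 = -25)
f(g) = 25/2 (f(g) = -½*(-25) = 25/2)
l = -8309 (l = 7 - (-184 - 5)*(-44) = 7 - (-189)*(-44) = 7 - 1*8316 = 7 - 8316 = -8309)
(l + X) + f(s(I(-2))) = (-8309 - 55968) + 25/2 = -64277 + 25/2 = -128529/2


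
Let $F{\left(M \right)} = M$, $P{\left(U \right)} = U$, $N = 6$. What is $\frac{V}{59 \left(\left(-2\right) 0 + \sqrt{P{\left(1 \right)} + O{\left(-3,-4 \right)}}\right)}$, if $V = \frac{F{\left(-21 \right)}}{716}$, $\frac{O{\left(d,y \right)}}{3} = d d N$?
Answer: $- \frac{21 \sqrt{163}}{6885772} \approx -3.8937 \cdot 10^{-5}$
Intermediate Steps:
$O{\left(d,y \right)} = 18 d^{2}$ ($O{\left(d,y \right)} = 3 d d 6 = 3 d^{2} \cdot 6 = 3 \cdot 6 d^{2} = 18 d^{2}$)
$V = - \frac{21}{716} \approx -0.02933$
$\frac{V}{59 \left(\left(-2\right) 0 + \sqrt{P{\left(1 \right)} + O{\left(-3,-4 \right)}}\right)} = - \frac{21}{716 \cdot 59 \left(\left(-2\right) 0 + \sqrt{1 + 18 \left(-3\right)^{2}}\right)} = - \frac{21}{716 \cdot 59 \left(0 + \sqrt{1 + 18 \cdot 9}\right)} = - \frac{21}{716 \cdot 59 \left(0 + \sqrt{1 + 162}\right)} = - \frac{21}{716 \cdot 59 \left(0 + \sqrt{163}\right)} = - \frac{21}{716 \cdot 59 \sqrt{163}} = - \frac{21 \frac{\sqrt{163}}{9617}}{716} = - \frac{21 \sqrt{163}}{6885772}$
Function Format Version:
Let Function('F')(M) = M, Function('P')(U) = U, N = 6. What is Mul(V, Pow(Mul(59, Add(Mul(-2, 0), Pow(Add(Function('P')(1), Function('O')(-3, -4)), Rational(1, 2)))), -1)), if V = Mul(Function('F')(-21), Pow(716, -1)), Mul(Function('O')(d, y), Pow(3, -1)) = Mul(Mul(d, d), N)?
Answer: Mul(Rational(-21, 6885772), Pow(163, Rational(1, 2))) ≈ -3.8937e-5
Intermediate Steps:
Function('O')(d, y) = Mul(18, Pow(d, 2)) (Function('O')(d, y) = Mul(3, Mul(Mul(d, d), 6)) = Mul(3, Mul(Pow(d, 2), 6)) = Mul(3, Mul(6, Pow(d, 2))) = Mul(18, Pow(d, 2)))
V = Rational(-21, 716) (V = Mul(-21, Pow(716, -1)) = Mul(-21, Rational(1, 716)) = Rational(-21, 716) ≈ -0.029330)
Mul(V, Pow(Mul(59, Add(Mul(-2, 0), Pow(Add(Function('P')(1), Function('O')(-3, -4)), Rational(1, 2)))), -1)) = Mul(Rational(-21, 716), Pow(Mul(59, Add(Mul(-2, 0), Pow(Add(1, Mul(18, Pow(-3, 2))), Rational(1, 2)))), -1)) = Mul(Rational(-21, 716), Pow(Mul(59, Add(0, Pow(Add(1, Mul(18, 9)), Rational(1, 2)))), -1)) = Mul(Rational(-21, 716), Pow(Mul(59, Add(0, Pow(Add(1, 162), Rational(1, 2)))), -1)) = Mul(Rational(-21, 716), Pow(Mul(59, Add(0, Pow(163, Rational(1, 2)))), -1)) = Mul(Rational(-21, 716), Pow(Mul(59, Pow(163, Rational(1, 2))), -1)) = Mul(Rational(-21, 716), Mul(Rational(1, 9617), Pow(163, Rational(1, 2)))) = Mul(Rational(-21, 6885772), Pow(163, Rational(1, 2)))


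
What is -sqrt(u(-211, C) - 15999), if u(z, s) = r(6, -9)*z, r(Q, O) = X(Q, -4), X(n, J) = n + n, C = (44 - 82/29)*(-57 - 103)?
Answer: -3*I*sqrt(2059) ≈ -136.13*I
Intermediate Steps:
C = -191040/29 (C = (44 - 82*1/29)*(-160) = (44 - 82/29)*(-160) = (1194/29)*(-160) = -191040/29 ≈ -6587.6)
X(n, J) = 2*n
r(Q, O) = 2*Q
u(z, s) = 12*z (u(z, s) = (2*6)*z = 12*z)
-sqrt(u(-211, C) - 15999) = -sqrt(12*(-211) - 15999) = -sqrt(-2532 - 15999) = -sqrt(-18531) = -3*I*sqrt(2059)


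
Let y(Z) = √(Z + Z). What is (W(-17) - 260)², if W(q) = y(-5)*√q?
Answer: (260 + √170)² ≈ 74550.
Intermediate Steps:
y(Z) = √2*√Z (y(Z) = √(2*Z) = √2*√Z)
W(q) = I*√10*√q (W(q) = (√2*√(-5))*√q = (√2*(I*√5))*√q = (I*√10)*√q = I*√10*√q)
(W(-17) - 260)² = (I*√10*√(-17) - 260)² = (I*√10*(I*√17) - 260)² = (-√170 - 260)² = (-260 - √170)²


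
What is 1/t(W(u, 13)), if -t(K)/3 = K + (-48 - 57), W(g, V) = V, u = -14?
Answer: 1/276 ≈ 0.0036232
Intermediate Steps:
t(K) = 315 - 3*K (t(K) = -3*(K + (-48 - 57)) = -3*(K - 105) = -3*(-105 + K) = 315 - 3*K)
1/t(W(u, 13)) = 1/(315 - 3*13) = 1/(315 - 39) = 1/276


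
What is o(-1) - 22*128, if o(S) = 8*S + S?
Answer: -2825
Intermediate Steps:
o(S) = 9*S
o(-1) - 22*128 = 9*(-1) - 22*128 = -9 - 2816 = -2825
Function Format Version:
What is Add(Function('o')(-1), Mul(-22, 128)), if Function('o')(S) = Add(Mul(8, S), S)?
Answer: -2825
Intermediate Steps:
Function('o')(S) = Mul(9, S)
Add(Function('o')(-1), Mul(-22, 128)) = Add(Mul(9, -1), Mul(-22, 128)) = Add(-9, -2816) = -2825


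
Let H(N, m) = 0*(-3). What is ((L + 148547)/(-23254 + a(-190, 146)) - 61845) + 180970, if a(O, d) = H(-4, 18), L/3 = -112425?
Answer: 1385160739/11627 ≈ 1.1913e+5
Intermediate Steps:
L = -337275 (L = 3*(-112425) = -337275)
H(N, m) = 0
a(O, d) = 0
((L + 148547)/(-23254 + a(-190, 146)) - 61845) + 180970 = ((-337275 + 148547)/(-23254 + 0) - 61845) + 180970 = (-188728/(-23254) - 61845) + 180970 = (-188728*(-1/23254) - 61845) + 180970 = (94364/11627 - 61845) + 180970 = -718977451/11627 + 180970 = 1385160739/11627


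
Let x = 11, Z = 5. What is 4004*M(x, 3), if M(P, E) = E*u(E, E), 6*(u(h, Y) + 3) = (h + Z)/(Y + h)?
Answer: -100100/3 ≈ -33367.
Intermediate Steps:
u(h, Y) = -3 + (5 + h)/(6*(Y + h)) (u(h, Y) = -3 + ((h + 5)/(Y + h))/6 = -3 + ((5 + h)/(Y + h))/6 = -3 + (5 + h)/(6*(Y + h)))
M(P, E) = 5/12 - 35*E/12 (M(P, E) = E*((5 - 18*E - 17*E)/(6*(E + E))) = E*((5 - 35*E)/(6*((2*E)))) = E*((1/(2*E))*(5 - 35*E)/6) = E*((5 - 35*E)/(12*E)) = 5/12 - 35*E/12)
4004*M(x, 3) = 4004*(5/12 - 35/12*3) = 4004*(5/12 - 35/4) = 4004*(-25/3) = -100100/3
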